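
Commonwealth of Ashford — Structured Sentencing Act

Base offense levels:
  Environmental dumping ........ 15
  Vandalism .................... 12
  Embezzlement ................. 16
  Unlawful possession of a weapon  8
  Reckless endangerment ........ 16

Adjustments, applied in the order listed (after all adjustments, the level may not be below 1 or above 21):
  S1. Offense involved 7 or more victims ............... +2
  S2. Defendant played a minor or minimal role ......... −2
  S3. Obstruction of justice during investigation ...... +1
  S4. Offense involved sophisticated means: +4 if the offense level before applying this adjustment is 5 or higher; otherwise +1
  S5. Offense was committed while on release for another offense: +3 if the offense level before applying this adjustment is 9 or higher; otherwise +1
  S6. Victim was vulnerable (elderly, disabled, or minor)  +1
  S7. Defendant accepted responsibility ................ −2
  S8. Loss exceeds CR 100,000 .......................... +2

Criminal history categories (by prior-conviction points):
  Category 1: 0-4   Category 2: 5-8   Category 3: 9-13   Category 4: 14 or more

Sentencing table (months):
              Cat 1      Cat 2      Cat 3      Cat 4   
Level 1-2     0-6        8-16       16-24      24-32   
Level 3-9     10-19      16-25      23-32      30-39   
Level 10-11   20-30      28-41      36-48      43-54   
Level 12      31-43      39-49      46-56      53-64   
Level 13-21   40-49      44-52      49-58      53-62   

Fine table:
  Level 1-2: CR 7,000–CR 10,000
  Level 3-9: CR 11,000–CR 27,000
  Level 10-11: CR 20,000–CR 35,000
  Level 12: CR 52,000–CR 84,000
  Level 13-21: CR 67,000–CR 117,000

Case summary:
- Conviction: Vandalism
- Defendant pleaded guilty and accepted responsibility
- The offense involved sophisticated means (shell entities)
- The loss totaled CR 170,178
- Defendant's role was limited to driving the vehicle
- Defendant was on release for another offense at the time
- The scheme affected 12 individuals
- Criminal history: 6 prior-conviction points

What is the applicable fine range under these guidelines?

CR 67,000–CR 117,000

Base offense level for vandalism: 12.
S1 applies: 12 + 2 = 14.
S2 applies: 14 − 2 = 12.
S4 applies (level before this adjustment is 12 ≥ 5, so +4): 12 + 4 = 16.
S5 applies (level before this adjustment is 16 ≥ 9, so +3): 16 + 3 = 19.
S6 does not apply.
S7 applies: 19 − 2 = 17.
S8 applies: 17 + 2 = 19.
Final offense level: 19.
Level 19 falls in the 13-21 band.
Fine table: Level 13-21 → CR 67,000–CR 117,000.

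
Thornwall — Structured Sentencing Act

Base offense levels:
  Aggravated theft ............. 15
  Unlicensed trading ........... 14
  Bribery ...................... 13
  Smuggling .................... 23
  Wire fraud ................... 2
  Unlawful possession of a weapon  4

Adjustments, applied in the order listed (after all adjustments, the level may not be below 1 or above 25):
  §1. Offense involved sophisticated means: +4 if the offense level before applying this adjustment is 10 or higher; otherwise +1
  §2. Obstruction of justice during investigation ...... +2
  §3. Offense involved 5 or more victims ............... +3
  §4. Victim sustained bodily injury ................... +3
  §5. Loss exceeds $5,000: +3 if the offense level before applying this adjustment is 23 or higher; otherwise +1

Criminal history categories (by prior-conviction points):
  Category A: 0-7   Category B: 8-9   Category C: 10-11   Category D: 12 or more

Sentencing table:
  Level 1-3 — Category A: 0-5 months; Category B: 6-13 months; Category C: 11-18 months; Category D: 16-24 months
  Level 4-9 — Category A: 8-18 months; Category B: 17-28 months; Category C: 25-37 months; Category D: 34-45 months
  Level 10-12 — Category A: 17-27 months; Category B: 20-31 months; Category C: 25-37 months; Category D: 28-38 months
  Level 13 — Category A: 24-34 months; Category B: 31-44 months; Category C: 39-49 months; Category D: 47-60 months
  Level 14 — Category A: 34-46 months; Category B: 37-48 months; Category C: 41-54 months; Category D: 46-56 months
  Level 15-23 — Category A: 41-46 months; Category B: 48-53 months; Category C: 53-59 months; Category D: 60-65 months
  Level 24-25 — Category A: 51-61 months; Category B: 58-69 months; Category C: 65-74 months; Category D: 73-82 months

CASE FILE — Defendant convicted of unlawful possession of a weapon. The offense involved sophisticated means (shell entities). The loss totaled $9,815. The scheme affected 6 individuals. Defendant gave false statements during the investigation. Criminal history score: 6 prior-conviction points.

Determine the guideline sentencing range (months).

Base offense level for unlawful possession of a weapon: 4.
§1 applies (level before this adjustment is 4 < 10, so +1): 4 + 1 = 5.
§2 applies: 5 + 2 = 7.
§3 applies: 7 + 3 = 10.
§4 does not apply.
§5 applies (level before this adjustment is 10 < 23, so +1): 10 + 1 = 11.
Final offense level: 11.
Criminal history: 6 prior points → Category A (0-7).
Level 11 falls in the 10-12 band.
Grid: Level 10-12 × Category A = 17-27 months.

17-27 months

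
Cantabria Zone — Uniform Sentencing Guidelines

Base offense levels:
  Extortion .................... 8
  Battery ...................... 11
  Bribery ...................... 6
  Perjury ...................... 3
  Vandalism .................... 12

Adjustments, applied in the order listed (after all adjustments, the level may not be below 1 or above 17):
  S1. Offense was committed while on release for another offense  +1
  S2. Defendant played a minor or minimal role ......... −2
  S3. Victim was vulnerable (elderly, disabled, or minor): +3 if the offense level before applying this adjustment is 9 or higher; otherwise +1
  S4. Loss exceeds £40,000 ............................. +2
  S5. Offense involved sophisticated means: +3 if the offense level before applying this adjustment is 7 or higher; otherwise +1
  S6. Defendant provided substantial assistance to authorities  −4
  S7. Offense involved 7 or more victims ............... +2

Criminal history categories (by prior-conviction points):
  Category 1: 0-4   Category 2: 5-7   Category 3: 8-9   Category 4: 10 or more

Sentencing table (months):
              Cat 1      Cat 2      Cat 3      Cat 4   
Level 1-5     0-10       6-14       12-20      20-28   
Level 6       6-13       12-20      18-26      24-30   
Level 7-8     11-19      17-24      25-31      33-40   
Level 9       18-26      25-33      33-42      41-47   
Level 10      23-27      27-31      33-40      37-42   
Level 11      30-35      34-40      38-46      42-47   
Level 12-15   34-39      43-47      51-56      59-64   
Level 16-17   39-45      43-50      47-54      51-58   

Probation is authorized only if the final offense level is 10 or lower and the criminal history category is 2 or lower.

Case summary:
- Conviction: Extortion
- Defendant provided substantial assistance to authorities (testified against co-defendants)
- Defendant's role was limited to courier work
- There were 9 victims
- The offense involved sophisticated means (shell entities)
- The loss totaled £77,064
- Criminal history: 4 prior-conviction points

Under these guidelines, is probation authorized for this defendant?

Base offense level for extortion: 8.
S1 does not apply.
S2 applies: 8 − 2 = 6.
S4 applies: 6 + 2 = 8.
S5 applies (level before this adjustment is 8 ≥ 7, so +3): 8 + 3 = 11.
S6 applies: 11 − 4 = 7.
S7 applies: 7 + 2 = 9.
Final offense level: 9.
Criminal history: 4 prior points → Category 1 (0-4).
Level 9 falls in the 9 band.
Grid: Level 9 × Category 1 = 18-26 months.
Probation check: level 9 ≤ 10 and category 1 ≤ 2 → eligible.

Yes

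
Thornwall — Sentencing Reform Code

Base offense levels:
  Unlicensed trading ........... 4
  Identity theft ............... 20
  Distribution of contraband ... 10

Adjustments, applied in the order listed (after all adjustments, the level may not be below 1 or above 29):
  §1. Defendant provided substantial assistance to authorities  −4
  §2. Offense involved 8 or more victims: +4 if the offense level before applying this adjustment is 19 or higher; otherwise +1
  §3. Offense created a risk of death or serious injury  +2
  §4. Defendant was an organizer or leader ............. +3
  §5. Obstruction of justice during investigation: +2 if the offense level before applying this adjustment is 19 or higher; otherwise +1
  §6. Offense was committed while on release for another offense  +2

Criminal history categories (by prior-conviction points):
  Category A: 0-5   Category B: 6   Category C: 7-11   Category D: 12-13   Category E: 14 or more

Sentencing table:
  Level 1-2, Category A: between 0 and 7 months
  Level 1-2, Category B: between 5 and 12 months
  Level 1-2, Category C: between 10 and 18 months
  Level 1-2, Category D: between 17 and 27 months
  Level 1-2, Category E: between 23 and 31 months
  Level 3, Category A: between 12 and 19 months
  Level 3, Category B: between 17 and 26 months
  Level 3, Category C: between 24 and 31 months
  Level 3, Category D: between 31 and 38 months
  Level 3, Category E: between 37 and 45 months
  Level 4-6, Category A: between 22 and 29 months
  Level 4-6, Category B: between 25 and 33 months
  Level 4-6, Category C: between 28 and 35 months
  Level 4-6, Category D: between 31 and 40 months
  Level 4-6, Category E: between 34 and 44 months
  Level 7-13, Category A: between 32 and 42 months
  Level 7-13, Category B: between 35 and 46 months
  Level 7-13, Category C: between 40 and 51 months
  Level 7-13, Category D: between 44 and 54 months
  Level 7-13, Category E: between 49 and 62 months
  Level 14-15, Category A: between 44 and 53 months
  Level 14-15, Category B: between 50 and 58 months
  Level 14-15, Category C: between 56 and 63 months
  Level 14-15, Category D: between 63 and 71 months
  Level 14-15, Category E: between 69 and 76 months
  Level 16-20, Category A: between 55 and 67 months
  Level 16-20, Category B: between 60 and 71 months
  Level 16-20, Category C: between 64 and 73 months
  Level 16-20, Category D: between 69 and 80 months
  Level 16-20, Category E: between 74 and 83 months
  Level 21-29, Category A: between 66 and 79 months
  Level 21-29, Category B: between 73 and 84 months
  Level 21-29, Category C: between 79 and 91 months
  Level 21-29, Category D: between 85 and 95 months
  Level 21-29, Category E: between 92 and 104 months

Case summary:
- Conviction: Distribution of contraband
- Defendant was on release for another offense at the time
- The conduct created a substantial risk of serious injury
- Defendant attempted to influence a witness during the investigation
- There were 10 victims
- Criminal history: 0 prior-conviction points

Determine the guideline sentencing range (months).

Base offense level for distribution of contraband: 10.
§2 applies (level before this adjustment is 10 < 19, so +1): 10 + 1 = 11.
§3 applies: 11 + 2 = 13.
§5 applies (level before this adjustment is 13 < 19, so +1): 13 + 1 = 14.
§6 applies: 14 + 2 = 16.
Final offense level: 16.
Criminal history: 0 prior points → Category A (0-5).
Level 16 falls in the 16-20 band.
Grid: Level 16-20 × Category A = 55-67 months.

55-67 months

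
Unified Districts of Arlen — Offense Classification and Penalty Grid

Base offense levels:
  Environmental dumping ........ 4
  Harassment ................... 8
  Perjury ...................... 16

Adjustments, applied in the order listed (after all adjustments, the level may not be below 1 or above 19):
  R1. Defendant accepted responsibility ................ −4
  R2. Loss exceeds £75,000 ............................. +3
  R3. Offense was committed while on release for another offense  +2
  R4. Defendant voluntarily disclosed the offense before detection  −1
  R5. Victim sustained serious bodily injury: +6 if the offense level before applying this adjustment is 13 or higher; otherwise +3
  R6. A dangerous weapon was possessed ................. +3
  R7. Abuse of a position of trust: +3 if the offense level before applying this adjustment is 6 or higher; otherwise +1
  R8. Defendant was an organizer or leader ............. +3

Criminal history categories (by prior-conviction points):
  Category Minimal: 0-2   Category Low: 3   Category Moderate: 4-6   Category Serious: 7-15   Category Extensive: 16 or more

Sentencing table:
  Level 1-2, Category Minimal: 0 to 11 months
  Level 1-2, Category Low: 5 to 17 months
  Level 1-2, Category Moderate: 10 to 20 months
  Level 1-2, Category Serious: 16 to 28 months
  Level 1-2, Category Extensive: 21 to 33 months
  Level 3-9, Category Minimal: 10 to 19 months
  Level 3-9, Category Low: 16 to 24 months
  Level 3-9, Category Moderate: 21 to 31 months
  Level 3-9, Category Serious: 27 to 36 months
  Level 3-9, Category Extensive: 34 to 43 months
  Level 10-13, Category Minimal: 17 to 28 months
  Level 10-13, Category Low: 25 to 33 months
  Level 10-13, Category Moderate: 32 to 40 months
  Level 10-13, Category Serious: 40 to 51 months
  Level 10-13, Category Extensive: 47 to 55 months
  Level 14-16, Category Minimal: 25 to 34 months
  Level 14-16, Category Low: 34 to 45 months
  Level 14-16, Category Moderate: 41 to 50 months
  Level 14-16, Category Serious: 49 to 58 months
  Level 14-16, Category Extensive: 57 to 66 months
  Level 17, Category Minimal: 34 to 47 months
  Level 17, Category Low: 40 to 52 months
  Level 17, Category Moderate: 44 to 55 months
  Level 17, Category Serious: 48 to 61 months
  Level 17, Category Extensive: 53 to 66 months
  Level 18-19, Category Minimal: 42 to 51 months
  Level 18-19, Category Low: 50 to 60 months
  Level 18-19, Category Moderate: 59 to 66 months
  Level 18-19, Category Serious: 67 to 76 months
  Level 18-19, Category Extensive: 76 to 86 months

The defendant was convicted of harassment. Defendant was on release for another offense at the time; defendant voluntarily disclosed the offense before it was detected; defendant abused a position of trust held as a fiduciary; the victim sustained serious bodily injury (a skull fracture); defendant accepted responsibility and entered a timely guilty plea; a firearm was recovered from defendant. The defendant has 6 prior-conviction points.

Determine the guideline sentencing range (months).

41-50 months

Base offense level for harassment: 8.
R1 applies: 8 − 4 = 4.
R3 applies: 4 + 2 = 6.
R4 applies: 6 − 1 = 5.
R5 applies (level before this adjustment is 5 < 13, so +3): 5 + 3 = 8.
R6 applies: 8 + 3 = 11.
R7 applies (level before this adjustment is 11 ≥ 6, so +3): 11 + 3 = 14.
Final offense level: 14.
Criminal history: 6 prior points → Category Moderate (4-6).
Level 14 falls in the 14-16 band.
Grid: Level 14-16 × Category Moderate = 41-50 months.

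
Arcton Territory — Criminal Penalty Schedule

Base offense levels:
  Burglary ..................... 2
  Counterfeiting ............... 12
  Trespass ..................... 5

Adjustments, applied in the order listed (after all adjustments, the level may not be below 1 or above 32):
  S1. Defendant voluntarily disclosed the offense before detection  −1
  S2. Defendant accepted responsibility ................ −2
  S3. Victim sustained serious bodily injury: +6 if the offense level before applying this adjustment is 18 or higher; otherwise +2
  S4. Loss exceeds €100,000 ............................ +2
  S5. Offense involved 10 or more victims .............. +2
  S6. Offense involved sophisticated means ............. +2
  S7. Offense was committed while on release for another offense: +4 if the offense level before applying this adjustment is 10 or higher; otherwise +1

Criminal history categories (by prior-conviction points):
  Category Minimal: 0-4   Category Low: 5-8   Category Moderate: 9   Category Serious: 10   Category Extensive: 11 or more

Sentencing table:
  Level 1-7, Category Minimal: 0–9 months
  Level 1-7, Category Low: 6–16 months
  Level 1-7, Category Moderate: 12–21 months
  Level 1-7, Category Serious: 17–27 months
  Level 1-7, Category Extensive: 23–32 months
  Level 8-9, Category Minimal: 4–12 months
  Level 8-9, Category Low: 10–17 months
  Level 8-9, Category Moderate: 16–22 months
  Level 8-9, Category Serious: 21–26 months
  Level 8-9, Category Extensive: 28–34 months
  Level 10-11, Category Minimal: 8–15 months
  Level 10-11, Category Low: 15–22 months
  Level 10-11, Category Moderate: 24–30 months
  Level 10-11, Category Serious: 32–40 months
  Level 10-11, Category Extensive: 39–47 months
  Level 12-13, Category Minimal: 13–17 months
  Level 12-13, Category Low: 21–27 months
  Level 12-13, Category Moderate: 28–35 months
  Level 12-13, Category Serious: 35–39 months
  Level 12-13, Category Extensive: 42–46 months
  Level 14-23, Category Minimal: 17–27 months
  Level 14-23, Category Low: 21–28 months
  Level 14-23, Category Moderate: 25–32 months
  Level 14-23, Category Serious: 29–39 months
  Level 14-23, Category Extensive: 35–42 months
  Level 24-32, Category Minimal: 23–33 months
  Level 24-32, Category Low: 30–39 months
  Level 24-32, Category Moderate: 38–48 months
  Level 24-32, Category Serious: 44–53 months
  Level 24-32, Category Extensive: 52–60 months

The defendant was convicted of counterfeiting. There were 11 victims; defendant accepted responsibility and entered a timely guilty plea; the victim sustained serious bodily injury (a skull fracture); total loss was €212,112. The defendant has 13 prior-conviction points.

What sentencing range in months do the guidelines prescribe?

Base offense level for counterfeiting: 12.
S2 applies: 12 − 2 = 10.
S3 applies (level before this adjustment is 10 < 18, so +2): 10 + 2 = 12.
S4 applies: 12 + 2 = 14.
S5 applies: 14 + 2 = 16.
S7 does not apply.
Final offense level: 16.
Criminal history: 13 prior points → Category Extensive (11+).
Level 16 falls in the 14-23 band.
Grid: Level 14-23 × Category Extensive = 35-42 months.

35-42 months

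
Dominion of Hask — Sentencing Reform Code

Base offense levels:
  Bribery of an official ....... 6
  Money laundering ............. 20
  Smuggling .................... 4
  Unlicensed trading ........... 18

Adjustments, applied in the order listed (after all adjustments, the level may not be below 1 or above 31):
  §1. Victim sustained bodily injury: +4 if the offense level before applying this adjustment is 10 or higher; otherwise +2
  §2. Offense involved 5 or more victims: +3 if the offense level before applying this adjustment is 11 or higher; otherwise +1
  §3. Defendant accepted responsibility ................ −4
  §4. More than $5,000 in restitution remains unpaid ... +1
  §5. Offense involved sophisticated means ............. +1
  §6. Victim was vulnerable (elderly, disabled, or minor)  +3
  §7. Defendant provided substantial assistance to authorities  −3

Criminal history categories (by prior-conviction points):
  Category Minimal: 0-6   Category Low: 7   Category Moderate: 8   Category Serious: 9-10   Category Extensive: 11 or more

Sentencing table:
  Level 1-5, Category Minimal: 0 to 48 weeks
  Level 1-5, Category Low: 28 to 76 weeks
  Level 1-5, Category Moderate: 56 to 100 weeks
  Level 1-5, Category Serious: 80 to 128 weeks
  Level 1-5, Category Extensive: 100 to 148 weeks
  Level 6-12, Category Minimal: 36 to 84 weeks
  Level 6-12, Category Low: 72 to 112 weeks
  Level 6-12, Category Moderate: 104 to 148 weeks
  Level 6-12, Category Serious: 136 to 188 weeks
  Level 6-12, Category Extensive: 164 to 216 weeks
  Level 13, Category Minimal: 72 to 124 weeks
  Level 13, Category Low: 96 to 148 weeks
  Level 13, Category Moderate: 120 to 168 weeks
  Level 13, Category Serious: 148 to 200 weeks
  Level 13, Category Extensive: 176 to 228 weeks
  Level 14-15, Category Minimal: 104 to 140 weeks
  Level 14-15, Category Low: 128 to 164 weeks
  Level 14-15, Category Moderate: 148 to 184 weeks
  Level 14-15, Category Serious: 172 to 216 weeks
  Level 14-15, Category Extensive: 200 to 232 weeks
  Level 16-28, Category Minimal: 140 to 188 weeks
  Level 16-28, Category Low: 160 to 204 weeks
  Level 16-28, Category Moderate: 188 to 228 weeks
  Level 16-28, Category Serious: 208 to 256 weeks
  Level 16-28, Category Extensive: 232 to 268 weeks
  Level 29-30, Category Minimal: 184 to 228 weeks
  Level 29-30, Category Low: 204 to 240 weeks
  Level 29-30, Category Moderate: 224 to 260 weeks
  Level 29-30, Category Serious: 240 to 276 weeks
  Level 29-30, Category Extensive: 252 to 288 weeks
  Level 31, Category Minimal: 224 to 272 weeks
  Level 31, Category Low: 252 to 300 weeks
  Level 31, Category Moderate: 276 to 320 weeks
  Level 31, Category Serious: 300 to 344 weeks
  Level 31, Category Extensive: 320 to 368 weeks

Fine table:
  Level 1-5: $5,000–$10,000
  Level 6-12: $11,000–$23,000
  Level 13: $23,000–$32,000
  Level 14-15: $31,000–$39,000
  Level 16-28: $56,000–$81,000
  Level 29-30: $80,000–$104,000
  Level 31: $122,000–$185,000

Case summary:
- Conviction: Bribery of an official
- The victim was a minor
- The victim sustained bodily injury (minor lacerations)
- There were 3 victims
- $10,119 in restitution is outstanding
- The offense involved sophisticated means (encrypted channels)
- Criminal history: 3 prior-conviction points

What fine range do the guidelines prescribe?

$23,000–$32,000

Base offense level for bribery of an official: 6.
§1 applies (level before this adjustment is 6 < 10, so +2): 6 + 2 = 8.
§2 does not apply.
§3 does not apply.
§4 applies: 8 + 1 = 9.
§5 applies: 9 + 1 = 10.
§6 applies: 10 + 3 = 13.
Final offense level: 13.
Level 13 falls in the 13 band.
Fine table: Level 13 → $23,000–$32,000.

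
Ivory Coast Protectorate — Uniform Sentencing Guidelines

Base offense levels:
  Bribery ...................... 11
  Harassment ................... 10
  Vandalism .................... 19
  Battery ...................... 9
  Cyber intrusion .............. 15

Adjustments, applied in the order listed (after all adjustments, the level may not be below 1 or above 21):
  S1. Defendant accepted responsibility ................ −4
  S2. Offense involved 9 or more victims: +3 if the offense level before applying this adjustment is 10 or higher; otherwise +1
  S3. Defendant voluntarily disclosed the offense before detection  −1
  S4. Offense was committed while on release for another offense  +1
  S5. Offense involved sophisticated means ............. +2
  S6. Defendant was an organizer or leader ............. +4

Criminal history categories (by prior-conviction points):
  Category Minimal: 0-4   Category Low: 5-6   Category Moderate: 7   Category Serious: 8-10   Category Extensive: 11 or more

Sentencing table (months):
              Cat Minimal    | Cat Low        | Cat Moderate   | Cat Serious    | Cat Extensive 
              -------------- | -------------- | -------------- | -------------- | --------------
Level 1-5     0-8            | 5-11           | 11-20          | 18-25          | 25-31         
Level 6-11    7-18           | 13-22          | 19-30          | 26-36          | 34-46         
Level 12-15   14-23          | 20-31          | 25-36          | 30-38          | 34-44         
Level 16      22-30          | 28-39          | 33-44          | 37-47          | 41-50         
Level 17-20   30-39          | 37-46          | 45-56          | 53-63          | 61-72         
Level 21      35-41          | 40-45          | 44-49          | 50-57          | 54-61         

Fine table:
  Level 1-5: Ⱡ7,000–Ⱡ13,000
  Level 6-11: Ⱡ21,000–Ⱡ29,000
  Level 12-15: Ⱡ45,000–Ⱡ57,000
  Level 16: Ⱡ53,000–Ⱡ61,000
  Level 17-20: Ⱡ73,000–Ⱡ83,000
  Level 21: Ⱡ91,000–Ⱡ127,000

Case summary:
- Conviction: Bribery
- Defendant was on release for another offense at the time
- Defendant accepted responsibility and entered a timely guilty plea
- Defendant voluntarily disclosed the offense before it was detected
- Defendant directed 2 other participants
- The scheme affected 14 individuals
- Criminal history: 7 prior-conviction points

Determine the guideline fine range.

Base offense level for bribery: 11.
S1 applies: 11 − 4 = 7.
S2 applies (level before this adjustment is 7 < 10, so +1): 7 + 1 = 8.
S3 applies: 8 − 1 = 7.
S4 applies: 7 + 1 = 8.
S6 applies: 8 + 4 = 12.
Final offense level: 12.
Level 12 falls in the 12-15 band.
Fine table: Level 12-15 → Ⱡ45,000–Ⱡ57,000.

Ⱡ45,000–Ⱡ57,000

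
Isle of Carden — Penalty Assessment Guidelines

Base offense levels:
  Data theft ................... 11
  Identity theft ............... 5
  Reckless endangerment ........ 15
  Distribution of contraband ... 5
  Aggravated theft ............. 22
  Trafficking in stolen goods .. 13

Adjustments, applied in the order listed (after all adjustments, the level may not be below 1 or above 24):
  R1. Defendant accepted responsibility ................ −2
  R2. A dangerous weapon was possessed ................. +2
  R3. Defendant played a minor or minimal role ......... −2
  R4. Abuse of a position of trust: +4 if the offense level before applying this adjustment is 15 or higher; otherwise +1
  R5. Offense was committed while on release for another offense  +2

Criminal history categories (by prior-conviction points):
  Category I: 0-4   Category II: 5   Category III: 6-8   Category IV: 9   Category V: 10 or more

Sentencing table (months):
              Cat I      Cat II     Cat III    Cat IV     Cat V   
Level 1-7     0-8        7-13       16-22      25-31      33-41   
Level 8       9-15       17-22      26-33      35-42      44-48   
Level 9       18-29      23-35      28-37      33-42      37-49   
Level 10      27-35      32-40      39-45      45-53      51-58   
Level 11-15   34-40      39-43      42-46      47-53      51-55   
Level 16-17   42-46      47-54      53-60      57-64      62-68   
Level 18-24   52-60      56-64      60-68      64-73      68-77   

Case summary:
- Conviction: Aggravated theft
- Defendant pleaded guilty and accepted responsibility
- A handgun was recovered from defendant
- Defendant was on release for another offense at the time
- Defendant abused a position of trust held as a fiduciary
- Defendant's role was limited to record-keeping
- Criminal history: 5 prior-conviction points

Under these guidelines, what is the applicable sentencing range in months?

Base offense level for aggravated theft: 22.
R1 applies: 22 − 2 = 20.
R2 applies: 20 + 2 = 22.
R3 applies: 22 − 2 = 20.
R4 applies (level before this adjustment is 20 ≥ 15, so +4): 20 + 4 = 24.
R5 applies: 24 + 2 = 26.
Level 26 exceeds the maximum of 24; capped at 24.
Final offense level: 24.
Criminal history: 5 prior points → Category II (5).
Level 24 falls in the 18-24 band.
Grid: Level 18-24 × Category II = 56-64 months.

56-64 months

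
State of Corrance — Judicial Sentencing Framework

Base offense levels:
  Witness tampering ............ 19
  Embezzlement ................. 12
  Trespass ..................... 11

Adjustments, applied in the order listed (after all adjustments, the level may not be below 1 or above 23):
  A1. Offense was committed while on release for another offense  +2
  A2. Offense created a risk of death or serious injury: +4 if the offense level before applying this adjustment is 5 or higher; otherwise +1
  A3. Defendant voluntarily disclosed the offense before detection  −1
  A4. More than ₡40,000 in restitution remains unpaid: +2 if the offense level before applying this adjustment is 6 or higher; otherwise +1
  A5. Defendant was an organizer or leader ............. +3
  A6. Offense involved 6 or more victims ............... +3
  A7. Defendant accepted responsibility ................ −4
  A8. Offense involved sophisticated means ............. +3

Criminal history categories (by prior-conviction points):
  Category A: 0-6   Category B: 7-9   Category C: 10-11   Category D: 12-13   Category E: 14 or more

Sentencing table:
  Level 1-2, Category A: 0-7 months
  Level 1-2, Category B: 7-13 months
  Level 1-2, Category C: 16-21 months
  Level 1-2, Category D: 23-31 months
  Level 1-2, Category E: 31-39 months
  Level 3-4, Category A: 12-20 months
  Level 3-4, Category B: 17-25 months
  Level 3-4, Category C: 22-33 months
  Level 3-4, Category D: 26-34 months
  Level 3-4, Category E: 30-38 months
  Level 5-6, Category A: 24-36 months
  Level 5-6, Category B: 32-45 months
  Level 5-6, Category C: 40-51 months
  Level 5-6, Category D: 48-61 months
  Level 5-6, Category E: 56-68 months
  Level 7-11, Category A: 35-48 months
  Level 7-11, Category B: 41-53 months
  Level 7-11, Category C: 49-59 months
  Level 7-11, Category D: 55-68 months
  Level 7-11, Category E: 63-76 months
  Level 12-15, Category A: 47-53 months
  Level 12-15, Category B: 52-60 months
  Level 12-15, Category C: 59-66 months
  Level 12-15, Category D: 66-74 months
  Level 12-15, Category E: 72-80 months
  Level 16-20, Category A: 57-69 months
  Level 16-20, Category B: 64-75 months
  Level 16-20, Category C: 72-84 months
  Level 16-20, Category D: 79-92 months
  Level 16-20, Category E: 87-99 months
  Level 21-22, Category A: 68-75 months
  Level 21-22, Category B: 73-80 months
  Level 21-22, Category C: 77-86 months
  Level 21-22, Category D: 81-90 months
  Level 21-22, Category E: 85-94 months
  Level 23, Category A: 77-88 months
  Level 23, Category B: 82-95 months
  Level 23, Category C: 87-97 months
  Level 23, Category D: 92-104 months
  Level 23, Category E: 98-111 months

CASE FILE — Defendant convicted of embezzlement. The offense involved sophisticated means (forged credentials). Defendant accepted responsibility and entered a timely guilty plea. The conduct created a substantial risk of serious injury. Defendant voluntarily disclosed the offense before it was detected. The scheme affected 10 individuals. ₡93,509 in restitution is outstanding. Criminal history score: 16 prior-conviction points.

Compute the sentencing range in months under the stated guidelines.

Base offense level for embezzlement: 12.
A1 does not apply.
A2 applies (level before this adjustment is 12 ≥ 5, so +4): 12 + 4 = 16.
A3 applies: 16 − 1 = 15.
A4 applies (level before this adjustment is 15 ≥ 6, so +2): 15 + 2 = 17.
A5 does not apply.
A6 applies: 17 + 3 = 20.
A7 applies: 20 − 4 = 16.
A8 applies: 16 + 3 = 19.
Final offense level: 19.
Criminal history: 16 prior points → Category E (14+).
Level 19 falls in the 16-20 band.
Grid: Level 16-20 × Category E = 87-99 months.

87-99 months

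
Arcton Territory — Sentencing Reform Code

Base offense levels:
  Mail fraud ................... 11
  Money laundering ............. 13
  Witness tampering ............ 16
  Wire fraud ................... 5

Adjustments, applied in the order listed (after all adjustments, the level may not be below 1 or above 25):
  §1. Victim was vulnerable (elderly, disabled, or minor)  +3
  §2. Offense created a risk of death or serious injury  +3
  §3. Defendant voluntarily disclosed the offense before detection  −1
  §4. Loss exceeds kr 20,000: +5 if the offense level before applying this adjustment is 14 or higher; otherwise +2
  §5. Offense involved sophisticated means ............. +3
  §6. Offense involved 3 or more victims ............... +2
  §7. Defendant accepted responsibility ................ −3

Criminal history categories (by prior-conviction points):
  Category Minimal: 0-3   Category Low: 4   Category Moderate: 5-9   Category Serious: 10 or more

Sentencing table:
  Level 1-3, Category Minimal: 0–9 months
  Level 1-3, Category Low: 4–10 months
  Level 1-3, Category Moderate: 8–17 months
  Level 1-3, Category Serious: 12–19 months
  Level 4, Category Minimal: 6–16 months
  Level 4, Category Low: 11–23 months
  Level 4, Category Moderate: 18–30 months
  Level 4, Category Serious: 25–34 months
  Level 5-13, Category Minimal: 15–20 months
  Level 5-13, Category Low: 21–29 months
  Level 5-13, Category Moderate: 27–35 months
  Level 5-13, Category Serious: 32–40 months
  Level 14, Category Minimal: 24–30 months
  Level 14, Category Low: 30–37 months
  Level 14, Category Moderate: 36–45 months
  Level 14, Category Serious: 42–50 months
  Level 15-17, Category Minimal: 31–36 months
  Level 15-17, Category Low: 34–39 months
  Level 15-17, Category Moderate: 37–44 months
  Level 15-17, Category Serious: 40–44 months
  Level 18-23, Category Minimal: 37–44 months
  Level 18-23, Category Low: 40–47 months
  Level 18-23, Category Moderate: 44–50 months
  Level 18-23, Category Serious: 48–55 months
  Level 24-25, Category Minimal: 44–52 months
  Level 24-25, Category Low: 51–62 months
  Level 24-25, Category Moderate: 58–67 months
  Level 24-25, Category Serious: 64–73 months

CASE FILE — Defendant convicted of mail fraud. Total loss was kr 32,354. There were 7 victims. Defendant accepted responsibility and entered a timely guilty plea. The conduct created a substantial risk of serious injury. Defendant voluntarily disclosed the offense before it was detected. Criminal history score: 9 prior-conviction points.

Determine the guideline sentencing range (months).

Base offense level for mail fraud: 11.
§1 does not apply.
§2 applies: 11 + 3 = 14.
§3 applies: 14 − 1 = 13.
§4 applies (level before this adjustment is 13 < 14, so +2): 13 + 2 = 15.
§6 applies: 15 + 2 = 17.
§7 applies: 17 − 3 = 14.
Final offense level: 14.
Criminal history: 9 prior points → Category Moderate (5-9).
Level 14 falls in the 14 band.
Grid: Level 14 × Category Moderate = 36-45 months.

36-45 months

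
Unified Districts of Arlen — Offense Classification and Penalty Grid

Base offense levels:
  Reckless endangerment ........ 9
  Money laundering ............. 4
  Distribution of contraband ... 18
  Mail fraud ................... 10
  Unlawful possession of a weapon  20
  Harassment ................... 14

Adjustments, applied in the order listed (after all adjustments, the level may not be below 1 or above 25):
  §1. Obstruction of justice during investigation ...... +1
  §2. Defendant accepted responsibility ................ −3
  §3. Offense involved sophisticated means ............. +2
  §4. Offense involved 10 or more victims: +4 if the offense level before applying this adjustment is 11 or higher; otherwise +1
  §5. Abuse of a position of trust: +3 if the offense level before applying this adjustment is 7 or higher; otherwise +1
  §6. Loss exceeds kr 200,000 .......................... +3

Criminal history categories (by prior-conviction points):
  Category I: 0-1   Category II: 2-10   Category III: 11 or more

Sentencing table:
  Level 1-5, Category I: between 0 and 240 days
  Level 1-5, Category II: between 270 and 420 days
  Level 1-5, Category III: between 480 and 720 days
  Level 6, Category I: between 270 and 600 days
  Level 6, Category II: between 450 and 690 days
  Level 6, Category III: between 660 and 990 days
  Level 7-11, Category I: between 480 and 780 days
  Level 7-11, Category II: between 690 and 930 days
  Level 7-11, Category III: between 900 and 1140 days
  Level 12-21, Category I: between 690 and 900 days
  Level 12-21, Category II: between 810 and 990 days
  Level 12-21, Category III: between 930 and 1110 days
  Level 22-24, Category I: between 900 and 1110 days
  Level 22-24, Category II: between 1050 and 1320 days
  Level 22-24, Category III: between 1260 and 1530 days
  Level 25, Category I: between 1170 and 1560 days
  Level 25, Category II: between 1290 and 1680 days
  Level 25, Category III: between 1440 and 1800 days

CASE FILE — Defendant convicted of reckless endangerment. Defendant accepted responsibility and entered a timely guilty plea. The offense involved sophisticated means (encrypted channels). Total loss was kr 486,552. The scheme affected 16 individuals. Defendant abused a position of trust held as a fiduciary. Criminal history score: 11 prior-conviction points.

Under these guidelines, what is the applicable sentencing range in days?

Base offense level for reckless endangerment: 9.
§2 applies: 9 − 3 = 6.
§3 applies: 6 + 2 = 8.
§4 applies (level before this adjustment is 8 < 11, so +1): 8 + 1 = 9.
§5 applies (level before this adjustment is 9 ≥ 7, so +3): 9 + 3 = 12.
§6 applies: 12 + 3 = 15.
Final offense level: 15.
Criminal history: 11 prior points → Category III (11+).
Level 15 falls in the 12-21 band.
Grid: Level 12-21 × Category III = 930-1110 days.

930-1110 days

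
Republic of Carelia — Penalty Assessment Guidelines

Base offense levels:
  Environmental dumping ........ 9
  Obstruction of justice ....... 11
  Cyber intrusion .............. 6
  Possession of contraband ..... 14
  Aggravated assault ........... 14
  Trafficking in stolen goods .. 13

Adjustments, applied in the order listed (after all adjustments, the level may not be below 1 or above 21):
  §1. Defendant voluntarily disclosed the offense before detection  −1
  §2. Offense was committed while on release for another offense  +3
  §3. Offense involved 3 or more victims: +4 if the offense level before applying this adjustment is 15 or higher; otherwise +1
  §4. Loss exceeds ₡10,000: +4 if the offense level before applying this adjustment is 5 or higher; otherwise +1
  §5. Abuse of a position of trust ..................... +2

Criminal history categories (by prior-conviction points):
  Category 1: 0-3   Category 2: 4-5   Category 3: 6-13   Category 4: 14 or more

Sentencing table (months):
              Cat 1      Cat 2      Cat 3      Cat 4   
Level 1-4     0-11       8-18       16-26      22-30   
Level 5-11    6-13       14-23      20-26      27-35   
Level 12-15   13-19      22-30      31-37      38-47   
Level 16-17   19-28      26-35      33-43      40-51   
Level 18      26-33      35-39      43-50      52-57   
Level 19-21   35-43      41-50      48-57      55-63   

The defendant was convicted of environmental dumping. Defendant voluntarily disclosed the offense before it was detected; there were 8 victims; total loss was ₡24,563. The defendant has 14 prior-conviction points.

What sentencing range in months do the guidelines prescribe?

38-47 months

Base offense level for environmental dumping: 9.
§1 applies: 9 − 1 = 8.
§3 applies (level before this adjustment is 8 < 15, so +1): 8 + 1 = 9.
§4 applies (level before this adjustment is 9 ≥ 5, so +4): 9 + 4 = 13.
§5 does not apply.
Final offense level: 13.
Criminal history: 14 prior points → Category 4 (14+).
Level 13 falls in the 12-15 band.
Grid: Level 12-15 × Category 4 = 38-47 months.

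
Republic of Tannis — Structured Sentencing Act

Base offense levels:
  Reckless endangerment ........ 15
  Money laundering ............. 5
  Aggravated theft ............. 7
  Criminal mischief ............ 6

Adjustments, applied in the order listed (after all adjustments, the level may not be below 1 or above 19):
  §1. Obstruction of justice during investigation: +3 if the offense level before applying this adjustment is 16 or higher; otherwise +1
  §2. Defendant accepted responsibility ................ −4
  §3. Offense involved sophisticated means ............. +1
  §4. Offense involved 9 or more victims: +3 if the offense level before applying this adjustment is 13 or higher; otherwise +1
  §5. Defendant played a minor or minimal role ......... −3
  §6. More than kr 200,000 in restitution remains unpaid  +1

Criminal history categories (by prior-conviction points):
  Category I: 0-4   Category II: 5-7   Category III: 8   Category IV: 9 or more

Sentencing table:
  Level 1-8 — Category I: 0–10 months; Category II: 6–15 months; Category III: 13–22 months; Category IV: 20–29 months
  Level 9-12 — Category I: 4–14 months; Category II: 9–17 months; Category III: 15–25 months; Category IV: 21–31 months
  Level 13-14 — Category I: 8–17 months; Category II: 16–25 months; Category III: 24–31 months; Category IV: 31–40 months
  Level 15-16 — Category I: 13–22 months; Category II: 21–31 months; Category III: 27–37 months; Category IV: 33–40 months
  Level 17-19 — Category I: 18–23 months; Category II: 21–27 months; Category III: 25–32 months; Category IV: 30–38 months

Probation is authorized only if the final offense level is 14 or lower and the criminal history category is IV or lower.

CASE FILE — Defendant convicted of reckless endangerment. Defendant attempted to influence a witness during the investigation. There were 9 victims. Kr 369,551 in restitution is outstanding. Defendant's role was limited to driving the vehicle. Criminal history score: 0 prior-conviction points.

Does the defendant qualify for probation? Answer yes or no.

Base offense level for reckless endangerment: 15.
§1 applies (level before this adjustment is 15 < 16, so +1): 15 + 1 = 16.
§4 applies (level before this adjustment is 16 ≥ 13, so +3): 16 + 3 = 19.
§5 applies: 19 − 3 = 16.
§6 applies: 16 + 1 = 17.
Final offense level: 17.
Criminal history: 0 prior points → Category I (0-4).
Level 17 falls in the 17-19 band.
Grid: Level 17-19 × Category I = 18-23 months.
Probation check: level 17 > 14 and category I ≤ IV → not eligible.

No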